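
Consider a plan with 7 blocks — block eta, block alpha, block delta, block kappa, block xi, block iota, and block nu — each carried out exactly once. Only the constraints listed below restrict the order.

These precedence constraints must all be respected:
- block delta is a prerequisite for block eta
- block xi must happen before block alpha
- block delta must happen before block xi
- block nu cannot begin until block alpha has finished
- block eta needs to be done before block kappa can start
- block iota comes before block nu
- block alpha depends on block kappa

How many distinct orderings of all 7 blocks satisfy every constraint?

18

The blocks with no prerequisites are block delta, block iota; any of them can be placed first.
Counting all ways to extend the partial order to a total order gives 18.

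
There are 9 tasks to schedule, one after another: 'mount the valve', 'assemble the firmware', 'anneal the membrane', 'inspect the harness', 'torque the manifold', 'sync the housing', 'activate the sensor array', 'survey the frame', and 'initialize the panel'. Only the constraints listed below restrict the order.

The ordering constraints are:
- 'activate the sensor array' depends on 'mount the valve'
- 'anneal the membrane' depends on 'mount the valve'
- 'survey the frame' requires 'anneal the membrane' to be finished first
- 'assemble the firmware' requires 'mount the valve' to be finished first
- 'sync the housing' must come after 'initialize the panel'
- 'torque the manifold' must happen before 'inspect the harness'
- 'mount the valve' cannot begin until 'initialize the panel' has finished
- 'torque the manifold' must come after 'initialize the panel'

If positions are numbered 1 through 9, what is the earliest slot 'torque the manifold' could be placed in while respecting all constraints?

Working backwards through the constraints from 'torque the manifold', its only required predecessor is 'initialize the panel'.
So at minimum 1 task comes before 'torque the manifold', putting 'torque the manifold' no earlier than position 2. That position is achievable by scheduling exactly that predecessor first.

2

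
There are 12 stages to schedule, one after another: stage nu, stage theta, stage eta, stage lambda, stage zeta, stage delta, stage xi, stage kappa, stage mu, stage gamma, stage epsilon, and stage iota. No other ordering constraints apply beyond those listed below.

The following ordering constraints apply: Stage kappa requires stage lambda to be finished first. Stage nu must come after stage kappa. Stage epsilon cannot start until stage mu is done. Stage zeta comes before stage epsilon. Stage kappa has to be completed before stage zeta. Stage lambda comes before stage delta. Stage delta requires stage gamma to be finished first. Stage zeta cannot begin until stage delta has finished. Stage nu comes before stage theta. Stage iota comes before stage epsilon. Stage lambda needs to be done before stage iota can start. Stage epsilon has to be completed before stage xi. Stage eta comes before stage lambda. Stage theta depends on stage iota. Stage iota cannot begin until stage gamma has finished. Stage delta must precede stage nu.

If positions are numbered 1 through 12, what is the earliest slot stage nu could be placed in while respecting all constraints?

Every stage that must precede stage nu has to come before it. Tracing all chains that end at stage nu, those stages are: stage eta, stage lambda, stage delta, stage kappa, stage gamma — 5 in total.
So at minimum 5 stages come before stage nu, putting stage nu no earlier than position 6. That position is achievable by scheduling exactly those predecessors first.

6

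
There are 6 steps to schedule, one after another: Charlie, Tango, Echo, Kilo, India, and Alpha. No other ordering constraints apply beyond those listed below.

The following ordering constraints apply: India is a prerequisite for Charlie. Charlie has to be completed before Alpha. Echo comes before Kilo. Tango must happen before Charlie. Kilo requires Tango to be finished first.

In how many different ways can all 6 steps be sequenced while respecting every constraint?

26

3 steps have no prerequisites (Tango, Echo, India), so any of them could come first.
Systematically extending each partial ordering one step at a time and counting, there are 26 complete orderings.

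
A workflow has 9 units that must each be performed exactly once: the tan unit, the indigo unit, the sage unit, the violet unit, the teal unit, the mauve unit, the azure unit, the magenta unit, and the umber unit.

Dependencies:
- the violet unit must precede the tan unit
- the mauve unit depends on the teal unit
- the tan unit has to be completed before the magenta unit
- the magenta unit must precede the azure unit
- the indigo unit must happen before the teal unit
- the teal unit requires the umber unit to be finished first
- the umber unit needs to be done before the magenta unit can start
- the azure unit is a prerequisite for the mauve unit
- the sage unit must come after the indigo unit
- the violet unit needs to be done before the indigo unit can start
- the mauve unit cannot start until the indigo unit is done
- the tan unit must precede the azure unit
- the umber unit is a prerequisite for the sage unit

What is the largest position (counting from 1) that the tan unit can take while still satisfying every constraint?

6

The units that are forced after the tan unit, directly or by a chain of constraints, are the mauve unit, the azure unit, the magenta unit. That's 3 units.
So at least 3 units follow the tan unit, putting the tan unit no later than position 6. That position is achievable by scheduling everything else first.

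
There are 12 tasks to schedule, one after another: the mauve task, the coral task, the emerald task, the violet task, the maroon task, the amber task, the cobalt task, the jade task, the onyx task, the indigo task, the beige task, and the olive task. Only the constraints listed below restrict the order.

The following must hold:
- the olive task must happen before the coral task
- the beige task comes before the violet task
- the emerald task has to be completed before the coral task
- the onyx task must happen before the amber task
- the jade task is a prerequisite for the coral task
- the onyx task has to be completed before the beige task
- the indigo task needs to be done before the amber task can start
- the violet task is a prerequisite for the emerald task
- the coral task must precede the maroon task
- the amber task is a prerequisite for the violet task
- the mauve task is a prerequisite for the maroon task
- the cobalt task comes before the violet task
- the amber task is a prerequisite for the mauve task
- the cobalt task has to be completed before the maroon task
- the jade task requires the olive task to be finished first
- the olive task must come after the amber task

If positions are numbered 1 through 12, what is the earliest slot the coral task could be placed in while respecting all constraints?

Every task that must precede the coral task has to come before it. Tracing all chains that end at the coral task, those tasks are: the emerald task, the violet task, the amber task, the cobalt task, the jade task, the onyx task, the indigo task, the beige task, the olive task — 9 in total.
So at minimum 9 tasks come before the coral task, putting the coral task no earlier than position 10. That position is achievable by scheduling exactly those predecessors first.

10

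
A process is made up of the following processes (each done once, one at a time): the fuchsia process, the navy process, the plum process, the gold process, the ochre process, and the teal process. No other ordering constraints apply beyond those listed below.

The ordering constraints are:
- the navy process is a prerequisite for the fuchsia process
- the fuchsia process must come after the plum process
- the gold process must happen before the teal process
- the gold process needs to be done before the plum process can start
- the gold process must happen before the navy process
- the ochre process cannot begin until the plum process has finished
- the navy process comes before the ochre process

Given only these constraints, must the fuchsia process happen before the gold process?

In fact the dependencies run the other way: the gold process → the navy process → the fuchsia process.
So the fuchsia process does not have to come before the gold process — it cannot.

No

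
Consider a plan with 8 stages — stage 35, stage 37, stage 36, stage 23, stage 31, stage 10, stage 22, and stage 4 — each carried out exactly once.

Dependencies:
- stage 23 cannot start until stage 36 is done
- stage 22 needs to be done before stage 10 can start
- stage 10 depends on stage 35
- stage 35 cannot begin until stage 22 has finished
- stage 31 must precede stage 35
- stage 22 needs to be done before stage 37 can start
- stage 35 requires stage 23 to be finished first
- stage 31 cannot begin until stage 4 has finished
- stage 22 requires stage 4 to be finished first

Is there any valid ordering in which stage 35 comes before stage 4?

There is a dependency chain stage 4 → stage 31 → stage 35, so stage 35 always comes after stage 4.
So no valid ordering can have stage 35 before stage 4.

No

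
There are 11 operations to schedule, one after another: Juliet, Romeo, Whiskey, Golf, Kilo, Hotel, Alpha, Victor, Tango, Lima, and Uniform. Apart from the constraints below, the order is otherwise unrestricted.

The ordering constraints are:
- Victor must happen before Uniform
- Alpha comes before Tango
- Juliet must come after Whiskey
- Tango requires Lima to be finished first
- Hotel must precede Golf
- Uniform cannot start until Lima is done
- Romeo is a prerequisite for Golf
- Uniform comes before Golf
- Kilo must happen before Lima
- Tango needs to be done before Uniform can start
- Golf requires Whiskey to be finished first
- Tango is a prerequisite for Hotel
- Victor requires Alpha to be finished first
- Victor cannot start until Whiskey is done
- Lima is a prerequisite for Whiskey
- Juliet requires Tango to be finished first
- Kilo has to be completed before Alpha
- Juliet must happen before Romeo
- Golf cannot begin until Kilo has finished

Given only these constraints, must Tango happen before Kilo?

In fact the dependencies run the other way: Kilo → Lima → Tango.
So Tango never precedes Kilo.

No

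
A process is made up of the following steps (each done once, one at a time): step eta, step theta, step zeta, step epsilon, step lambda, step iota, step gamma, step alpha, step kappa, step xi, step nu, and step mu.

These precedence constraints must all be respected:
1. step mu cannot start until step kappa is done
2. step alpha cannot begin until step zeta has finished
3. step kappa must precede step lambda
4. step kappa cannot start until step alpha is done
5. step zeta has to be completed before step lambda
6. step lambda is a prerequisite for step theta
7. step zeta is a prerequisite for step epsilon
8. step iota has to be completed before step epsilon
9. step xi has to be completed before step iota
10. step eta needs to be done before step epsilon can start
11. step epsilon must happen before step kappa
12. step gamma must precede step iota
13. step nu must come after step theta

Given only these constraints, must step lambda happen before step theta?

Yes

Chaining the stated constraints: step lambda → step theta.
Hence step lambda necessarily comes before step theta.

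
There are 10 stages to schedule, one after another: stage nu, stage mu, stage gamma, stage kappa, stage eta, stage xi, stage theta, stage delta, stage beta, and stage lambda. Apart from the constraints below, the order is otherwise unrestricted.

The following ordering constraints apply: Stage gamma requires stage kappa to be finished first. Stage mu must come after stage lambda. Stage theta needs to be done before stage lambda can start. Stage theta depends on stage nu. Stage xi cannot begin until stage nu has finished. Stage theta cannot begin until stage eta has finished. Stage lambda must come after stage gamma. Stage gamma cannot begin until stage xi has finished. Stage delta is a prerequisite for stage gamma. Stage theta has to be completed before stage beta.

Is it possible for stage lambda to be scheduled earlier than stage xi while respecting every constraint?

No

There is a dependency chain stage xi → stage gamma → stage lambda, so stage lambda always comes after stage xi.
So no valid ordering can have stage lambda before stage xi.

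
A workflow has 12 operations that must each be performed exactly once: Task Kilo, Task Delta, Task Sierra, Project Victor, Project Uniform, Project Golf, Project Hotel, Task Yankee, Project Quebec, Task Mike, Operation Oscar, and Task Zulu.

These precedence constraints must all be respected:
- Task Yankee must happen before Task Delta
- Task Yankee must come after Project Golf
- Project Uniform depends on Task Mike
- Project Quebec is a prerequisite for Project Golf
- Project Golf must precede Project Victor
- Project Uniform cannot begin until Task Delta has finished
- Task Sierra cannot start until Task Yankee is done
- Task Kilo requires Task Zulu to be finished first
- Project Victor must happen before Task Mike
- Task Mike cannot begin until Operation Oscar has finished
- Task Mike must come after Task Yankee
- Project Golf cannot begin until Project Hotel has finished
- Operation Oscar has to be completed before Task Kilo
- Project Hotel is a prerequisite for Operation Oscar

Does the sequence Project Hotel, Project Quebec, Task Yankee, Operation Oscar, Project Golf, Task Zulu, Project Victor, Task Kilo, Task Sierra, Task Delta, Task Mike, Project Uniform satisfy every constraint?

The sequence places Task Yankee ahead of Project Golf.
But one of the constraints requires Project Golf before Task Yankee, so this ordering violates it.

No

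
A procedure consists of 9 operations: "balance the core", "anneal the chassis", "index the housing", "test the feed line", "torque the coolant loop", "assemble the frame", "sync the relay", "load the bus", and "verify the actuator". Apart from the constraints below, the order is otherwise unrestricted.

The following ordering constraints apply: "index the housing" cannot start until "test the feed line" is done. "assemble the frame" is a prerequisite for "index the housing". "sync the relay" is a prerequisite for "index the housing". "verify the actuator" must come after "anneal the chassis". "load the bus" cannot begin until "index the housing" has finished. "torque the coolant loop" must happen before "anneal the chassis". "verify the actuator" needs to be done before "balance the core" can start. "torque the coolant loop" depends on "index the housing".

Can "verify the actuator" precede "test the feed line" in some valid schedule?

The constraints give a chain "test the feed line" → "index the housing" → "torque the coolant loop" → "anneal the chassis" → "verify the actuator", which forces "test the feed line" before "verify the actuator".
Hence "verify the actuator" can never be scheduled before "test the feed line".

No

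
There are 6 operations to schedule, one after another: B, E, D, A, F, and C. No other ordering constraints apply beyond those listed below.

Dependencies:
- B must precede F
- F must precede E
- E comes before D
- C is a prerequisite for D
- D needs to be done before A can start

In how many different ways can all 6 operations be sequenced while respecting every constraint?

The operations with no prerequisites are B, C; any of them can be placed first.
Counting all ways to extend the partial order to a total order gives 4.

4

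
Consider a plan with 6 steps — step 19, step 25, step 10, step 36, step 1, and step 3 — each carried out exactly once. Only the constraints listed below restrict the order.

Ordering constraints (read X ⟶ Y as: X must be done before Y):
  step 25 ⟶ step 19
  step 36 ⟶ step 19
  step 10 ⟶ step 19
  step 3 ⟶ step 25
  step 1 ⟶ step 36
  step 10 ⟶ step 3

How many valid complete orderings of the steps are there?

10

2 steps have no prerequisites (step 10, step 1), so any of them could come first.
Enumerating by repeatedly choosing an available step (one whose prerequisites are all placed) gives 10 distinct complete orderings.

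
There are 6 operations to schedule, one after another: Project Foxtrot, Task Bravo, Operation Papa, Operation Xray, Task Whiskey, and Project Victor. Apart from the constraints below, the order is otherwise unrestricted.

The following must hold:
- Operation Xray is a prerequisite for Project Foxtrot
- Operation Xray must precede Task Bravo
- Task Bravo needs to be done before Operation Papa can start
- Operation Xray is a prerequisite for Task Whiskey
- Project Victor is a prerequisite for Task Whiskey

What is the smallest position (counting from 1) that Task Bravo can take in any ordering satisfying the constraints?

2

The only operation forced before Task Bravo (directly or transitively) is Operation Xray.
With 1 mandatory predecessor, the earliest Task Bravo can sit is position 1+1 = 2, and placing just that one first achieves it.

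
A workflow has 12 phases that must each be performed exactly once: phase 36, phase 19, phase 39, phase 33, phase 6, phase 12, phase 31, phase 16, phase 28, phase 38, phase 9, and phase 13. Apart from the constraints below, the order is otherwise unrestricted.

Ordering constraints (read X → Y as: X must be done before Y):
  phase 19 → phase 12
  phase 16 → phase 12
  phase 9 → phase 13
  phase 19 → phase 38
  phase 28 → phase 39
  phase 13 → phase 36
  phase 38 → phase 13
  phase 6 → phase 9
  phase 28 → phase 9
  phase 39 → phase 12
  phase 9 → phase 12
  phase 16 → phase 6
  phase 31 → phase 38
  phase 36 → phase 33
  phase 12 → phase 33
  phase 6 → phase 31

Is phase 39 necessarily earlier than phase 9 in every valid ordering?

Nothing in the constraints links phase 39 and phase 9; they are unordered relative to each other.
So phase 39 can come before phase 9 or after — it is not forced.

No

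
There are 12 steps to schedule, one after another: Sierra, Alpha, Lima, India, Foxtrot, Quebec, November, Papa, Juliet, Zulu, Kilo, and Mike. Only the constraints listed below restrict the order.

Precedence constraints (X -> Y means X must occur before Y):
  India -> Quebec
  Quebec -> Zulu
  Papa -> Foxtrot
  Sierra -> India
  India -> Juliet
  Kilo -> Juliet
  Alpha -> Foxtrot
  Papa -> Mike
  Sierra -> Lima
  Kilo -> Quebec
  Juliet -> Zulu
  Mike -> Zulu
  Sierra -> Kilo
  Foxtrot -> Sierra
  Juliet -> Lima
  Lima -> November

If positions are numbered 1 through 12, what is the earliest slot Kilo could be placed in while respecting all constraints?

5

Working backwards through the constraints from Kilo, its full set of required predecessors is Sierra, Alpha, Foxtrot, Papa — 4 of them.
With 4 mandatory predecessors, the earliest Kilo can sit is position 4+1 = 5, and placing just those 4 first achieves it.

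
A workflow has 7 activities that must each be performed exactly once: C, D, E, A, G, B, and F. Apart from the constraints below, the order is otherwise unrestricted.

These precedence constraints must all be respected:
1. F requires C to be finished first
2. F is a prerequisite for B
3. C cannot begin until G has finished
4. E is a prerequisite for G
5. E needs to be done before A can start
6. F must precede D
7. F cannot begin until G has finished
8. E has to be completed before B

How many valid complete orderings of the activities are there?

Only E has no prerequisites, so it must go first.
Enumerating by repeatedly choosing an available activity (one whose prerequisites are all placed) gives 12 distinct complete orderings.

12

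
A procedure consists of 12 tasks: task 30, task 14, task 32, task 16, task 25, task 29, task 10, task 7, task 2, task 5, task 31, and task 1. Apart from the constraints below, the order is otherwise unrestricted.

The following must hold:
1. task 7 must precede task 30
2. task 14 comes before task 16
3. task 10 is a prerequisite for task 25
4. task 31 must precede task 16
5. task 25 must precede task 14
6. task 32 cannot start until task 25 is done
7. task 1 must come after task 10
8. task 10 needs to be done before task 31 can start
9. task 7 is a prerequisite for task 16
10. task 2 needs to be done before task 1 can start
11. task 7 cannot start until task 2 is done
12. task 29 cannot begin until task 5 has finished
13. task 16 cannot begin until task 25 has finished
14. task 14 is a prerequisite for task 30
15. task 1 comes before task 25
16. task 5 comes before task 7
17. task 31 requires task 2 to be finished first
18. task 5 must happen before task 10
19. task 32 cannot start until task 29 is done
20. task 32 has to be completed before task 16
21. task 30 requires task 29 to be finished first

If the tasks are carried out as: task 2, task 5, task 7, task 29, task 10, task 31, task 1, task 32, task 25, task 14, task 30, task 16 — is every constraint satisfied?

The sequence places task 32 ahead of task 25.
But one of the constraints requires task 25 before task 32, so this ordering violates it.

No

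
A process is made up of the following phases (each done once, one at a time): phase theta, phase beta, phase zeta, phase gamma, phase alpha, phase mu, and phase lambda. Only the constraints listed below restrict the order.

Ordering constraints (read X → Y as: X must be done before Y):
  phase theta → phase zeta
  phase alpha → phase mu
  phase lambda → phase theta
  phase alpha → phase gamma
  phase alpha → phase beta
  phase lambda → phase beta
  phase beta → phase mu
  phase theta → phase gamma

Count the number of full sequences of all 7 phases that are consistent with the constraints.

55

2 phases have no prerequisites (phase alpha, phase lambda), so any of them could come first.
Enumerating by repeatedly choosing an available phase (one whose prerequisites are all placed) gives 55 distinct complete orderings.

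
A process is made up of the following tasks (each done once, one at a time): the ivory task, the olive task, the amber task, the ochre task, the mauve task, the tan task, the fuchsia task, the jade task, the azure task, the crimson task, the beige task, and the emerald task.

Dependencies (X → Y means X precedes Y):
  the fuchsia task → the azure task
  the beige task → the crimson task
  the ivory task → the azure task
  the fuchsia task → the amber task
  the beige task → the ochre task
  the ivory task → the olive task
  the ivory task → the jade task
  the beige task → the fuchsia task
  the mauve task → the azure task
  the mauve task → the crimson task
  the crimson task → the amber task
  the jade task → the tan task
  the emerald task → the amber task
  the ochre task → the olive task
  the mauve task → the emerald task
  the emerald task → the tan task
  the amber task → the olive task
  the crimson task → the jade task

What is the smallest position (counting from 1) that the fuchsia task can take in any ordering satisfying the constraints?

2

Working backwards through the constraints from the fuchsia task, its only required predecessor is the beige task.
With 1 mandatory predecessor, the earliest the fuchsia task can sit is position 1+1 = 2, and placing just that one first achieves it.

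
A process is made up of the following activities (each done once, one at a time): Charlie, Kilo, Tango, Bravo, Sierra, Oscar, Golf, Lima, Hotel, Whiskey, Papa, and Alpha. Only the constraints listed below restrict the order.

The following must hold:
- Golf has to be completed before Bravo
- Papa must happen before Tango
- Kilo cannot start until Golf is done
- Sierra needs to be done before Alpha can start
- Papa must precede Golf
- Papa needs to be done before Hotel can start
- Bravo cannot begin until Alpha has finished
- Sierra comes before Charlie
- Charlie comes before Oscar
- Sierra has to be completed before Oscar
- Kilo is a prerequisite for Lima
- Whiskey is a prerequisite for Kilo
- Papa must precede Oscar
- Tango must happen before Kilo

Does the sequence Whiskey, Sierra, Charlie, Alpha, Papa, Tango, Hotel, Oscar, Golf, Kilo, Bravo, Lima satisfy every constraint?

Going through the constraints one by one, each required predecessor appears earlier in the sequence than its dependent — e.g. Whiskey (position 1) is before Kilo (position 10), as required.

Yes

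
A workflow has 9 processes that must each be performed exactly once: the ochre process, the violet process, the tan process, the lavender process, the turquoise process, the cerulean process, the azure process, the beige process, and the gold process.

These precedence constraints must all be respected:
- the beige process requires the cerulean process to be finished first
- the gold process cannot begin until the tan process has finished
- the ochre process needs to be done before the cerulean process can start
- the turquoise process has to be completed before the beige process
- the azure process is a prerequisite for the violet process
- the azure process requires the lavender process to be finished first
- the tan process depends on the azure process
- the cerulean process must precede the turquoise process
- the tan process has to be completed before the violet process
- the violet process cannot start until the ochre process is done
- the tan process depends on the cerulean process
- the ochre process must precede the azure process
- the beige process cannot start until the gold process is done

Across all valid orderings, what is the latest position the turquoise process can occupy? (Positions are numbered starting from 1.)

Following the constraints forward from the turquoise process, its only required successor is the beige process.
So at least 1 process follows the turquoise process, putting the turquoise process no later than position 8. That position is achievable by scheduling everything else first.

8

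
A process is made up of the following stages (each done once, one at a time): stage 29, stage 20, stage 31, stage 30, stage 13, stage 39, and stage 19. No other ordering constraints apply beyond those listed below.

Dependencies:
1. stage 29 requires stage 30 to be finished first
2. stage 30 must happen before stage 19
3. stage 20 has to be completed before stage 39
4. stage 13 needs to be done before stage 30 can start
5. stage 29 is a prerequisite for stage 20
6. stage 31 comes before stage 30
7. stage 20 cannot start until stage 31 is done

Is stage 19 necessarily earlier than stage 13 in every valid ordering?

In fact the dependencies run the other way: stage 13 → stage 30 → stage 19.
So stage 19 does not have to come before stage 13 — it cannot.

No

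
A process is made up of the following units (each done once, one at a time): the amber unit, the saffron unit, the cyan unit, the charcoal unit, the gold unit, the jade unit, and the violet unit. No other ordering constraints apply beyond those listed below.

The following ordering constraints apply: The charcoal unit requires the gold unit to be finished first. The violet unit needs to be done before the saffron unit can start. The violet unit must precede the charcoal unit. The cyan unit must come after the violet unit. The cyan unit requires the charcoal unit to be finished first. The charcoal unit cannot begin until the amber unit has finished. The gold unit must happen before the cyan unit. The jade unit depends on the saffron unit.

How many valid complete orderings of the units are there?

3 units have no prerequisites (the amber unit, the gold unit, the violet unit), so any of them could come first.
Counting all ways to extend the partial order to a total order gives 62.

62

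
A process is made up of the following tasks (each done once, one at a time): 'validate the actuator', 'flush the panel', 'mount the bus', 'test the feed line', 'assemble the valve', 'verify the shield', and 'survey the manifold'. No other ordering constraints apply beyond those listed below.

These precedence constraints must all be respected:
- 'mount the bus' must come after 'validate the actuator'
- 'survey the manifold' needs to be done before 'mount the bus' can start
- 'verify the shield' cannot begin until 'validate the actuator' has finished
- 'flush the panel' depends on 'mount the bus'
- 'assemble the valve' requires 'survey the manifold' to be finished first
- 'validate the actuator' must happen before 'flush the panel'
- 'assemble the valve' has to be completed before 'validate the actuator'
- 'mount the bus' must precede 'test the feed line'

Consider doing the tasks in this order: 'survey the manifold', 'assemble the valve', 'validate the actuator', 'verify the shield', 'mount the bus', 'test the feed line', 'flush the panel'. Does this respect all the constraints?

Every stated constraint is respected: 'survey the manifold' sits at position 1, ahead of 'mount the bus' at position 5, and each of the other listed pairs likewise has the predecessor earlier in the sequence.

Yes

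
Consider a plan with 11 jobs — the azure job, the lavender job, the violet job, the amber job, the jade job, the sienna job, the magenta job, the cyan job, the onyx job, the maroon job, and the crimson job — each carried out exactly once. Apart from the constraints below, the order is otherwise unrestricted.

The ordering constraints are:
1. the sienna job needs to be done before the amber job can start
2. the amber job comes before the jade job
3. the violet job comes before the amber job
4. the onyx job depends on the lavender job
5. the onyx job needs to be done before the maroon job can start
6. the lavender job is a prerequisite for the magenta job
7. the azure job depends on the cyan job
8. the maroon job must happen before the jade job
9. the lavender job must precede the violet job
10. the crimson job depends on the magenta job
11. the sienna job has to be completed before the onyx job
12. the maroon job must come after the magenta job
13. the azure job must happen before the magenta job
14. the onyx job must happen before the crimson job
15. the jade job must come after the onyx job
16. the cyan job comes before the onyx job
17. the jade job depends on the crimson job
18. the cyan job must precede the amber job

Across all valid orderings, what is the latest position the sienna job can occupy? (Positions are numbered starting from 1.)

Every job that must follow the sienna job has to come after it. Tracing all chains starting from the sienna job, those jobs are: the amber job, the jade job, the onyx job, the maroon job, the crimson job — 5 in total.
With 5 mandatory successors out of 11 jobs total, the latest slot for the sienna job is 11−5 = 6, and it's reachable by doing all non-successors before the sienna job.

6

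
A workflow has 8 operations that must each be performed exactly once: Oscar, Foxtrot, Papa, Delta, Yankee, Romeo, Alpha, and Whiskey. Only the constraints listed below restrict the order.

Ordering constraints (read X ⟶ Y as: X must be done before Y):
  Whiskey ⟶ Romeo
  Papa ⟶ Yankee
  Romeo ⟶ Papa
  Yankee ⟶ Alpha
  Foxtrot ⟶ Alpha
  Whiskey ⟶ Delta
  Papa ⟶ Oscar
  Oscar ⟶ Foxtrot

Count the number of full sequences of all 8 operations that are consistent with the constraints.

Only Whiskey has no prerequisites, so it must go first.
Counting all ways to extend the partial order to a total order gives 21.

21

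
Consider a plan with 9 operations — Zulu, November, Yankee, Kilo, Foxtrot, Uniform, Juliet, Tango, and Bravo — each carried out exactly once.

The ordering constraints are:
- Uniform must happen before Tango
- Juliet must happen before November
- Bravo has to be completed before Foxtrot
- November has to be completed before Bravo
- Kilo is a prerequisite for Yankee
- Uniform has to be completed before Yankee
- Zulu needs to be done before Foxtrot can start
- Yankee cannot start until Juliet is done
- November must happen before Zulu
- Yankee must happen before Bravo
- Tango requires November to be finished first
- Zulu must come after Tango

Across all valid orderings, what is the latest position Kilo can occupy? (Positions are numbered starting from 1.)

The operations that are forced after Kilo, directly or by a chain of constraints, are Yankee, Foxtrot, Bravo. That's 3 operations.
With 3 mandatory successors out of 9 operations total, the latest slot for Kilo is 9−3 = 6, and it's reachable by doing all non-successors before Kilo.

6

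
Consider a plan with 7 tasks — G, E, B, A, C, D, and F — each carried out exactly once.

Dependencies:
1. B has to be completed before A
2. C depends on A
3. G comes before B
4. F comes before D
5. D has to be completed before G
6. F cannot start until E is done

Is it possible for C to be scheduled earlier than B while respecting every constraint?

No

Following B → A → C, B must precede C in every valid ordering.
Hence C can never be scheduled before B.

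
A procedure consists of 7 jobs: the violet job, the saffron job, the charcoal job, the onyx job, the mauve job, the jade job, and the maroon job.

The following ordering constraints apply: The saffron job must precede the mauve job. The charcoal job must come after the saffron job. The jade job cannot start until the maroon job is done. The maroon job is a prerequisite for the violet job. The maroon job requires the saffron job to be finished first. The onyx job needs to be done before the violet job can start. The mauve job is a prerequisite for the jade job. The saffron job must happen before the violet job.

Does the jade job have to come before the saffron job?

In fact the dependencies run the other way: the saffron job → the mauve job → the jade job.
So the jade job does not have to come before the saffron job — it cannot.

No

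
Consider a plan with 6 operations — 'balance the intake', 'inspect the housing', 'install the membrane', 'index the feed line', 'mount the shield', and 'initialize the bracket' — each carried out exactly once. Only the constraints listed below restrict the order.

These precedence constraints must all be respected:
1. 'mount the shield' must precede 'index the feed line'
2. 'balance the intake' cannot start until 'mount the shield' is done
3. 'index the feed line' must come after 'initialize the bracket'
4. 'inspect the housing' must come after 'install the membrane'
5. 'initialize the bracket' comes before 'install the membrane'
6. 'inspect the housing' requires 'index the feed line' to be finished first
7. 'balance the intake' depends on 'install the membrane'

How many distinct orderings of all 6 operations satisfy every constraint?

2 operations have no prerequisites ('mount the shield', 'initialize the bracket'), so any of them could come first.
Systematically extending each partial ordering one operation at a time and counting, there are 13 complete orderings.

13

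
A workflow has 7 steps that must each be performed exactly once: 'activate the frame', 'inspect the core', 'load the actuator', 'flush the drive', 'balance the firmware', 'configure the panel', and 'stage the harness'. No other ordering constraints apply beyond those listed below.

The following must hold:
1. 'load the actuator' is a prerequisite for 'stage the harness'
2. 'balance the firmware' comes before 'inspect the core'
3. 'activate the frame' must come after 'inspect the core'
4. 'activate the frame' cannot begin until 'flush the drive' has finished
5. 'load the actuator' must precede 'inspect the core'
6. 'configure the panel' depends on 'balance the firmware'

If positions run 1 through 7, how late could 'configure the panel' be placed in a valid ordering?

'configure the panel' has no required successors, so nothing stops it from going last (position 7).

7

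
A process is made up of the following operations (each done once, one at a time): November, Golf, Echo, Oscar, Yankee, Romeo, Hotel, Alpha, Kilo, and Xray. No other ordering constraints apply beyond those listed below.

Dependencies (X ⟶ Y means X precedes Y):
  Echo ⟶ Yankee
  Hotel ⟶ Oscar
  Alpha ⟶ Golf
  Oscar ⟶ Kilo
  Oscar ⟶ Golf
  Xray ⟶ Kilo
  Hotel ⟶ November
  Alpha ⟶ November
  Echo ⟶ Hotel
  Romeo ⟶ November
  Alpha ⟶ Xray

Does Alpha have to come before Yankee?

No

Nothing in the constraints links Alpha and Yankee; they are unordered relative to each other.
So Alpha can come before Yankee or after — it is not forced.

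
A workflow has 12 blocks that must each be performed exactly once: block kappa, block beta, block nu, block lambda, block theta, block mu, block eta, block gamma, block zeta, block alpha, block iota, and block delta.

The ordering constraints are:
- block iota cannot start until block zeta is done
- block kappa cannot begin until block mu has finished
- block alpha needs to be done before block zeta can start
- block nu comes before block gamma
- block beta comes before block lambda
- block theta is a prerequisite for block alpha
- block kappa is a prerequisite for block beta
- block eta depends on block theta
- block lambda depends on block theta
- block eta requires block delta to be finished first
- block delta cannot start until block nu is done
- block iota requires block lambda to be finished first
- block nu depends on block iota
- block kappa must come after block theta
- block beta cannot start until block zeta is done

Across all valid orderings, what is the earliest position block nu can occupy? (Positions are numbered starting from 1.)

9

Every block that must precede block nu has to come before it. Tracing all chains that end at block nu, those blocks are: block kappa, block beta, block lambda, block theta, block mu, block zeta, block alpha, block iota — 8 in total.
With 8 mandatory predecessors, the earliest block nu can sit is position 8+1 = 9, and placing just those 8 first achieves it.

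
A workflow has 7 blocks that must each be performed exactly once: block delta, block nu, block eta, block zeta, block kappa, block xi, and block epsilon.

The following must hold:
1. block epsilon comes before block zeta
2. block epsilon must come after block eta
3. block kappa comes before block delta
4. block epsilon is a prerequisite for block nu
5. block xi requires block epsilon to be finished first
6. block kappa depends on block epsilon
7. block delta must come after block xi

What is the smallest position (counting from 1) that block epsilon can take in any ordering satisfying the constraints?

2

The only block forced before block epsilon (directly or transitively) is block eta.
So at minimum 1 block comes before block epsilon, putting block epsilon no earlier than position 2. That position is achievable by scheduling exactly that predecessor first.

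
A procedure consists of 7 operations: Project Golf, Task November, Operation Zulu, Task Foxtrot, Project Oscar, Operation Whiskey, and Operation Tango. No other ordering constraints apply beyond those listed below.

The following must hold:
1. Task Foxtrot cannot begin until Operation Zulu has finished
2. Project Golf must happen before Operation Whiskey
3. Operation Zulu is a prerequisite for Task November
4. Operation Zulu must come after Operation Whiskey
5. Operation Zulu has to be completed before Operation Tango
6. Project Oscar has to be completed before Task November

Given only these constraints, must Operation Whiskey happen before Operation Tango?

Yes

Tracing the constraints gives a chain: Operation Whiskey → Operation Zulu → Operation Tango.
That forces Operation Whiskey before Operation Tango in every valid schedule.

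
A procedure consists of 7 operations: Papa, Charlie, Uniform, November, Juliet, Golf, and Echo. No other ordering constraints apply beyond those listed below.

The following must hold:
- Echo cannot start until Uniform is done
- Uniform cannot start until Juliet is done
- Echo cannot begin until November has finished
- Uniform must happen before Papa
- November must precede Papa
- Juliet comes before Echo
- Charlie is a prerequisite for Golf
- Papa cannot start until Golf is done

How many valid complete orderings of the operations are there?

75

3 operations have no prerequisites (Charlie, November, Juliet), so any of them could come first.
Enumerating by repeatedly choosing an available operation (one whose prerequisites are all placed) gives 75 distinct complete orderings.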